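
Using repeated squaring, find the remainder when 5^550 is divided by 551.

480

5^1 ≡ 5 (mod 551)
5^2 ≡ 5^2 = 25 ≡ 25 (mod 551)
5^4 ≡ 25^2 = 625 ≡ 74 (mod 551)
5^8 ≡ 74^2 = 5476 ≡ 517 (mod 551)
5^16 ≡ 517^2 = 267289 ≡ 54 (mod 551)
5^32 ≡ 54^2 = 2916 ≡ 161 (mod 551)
5^64 ≡ 161^2 = 25921 ≡ 24 (mod 551)
5^128 ≡ 24^2 = 576 ≡ 25 (mod 551)
5^256 ≡ 25^2 = 625 ≡ 74 (mod 551)
5^512 ≡ 74^2 = 5476 ≡ 517 (mod 551)
550 = 512 + 32 + 4 + 2 in binary powers of 2.
So 5^550 ≡ 517 · 161 · 74 · 25 ≡ 480 (mod 551).
Since 480 ≠ 1, base 5 is a Fermat witness: 551 is composite.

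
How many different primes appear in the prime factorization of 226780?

226780 = 2^2 · 56695
56695 = 5 · 11339
11339 = 17 · 667
667 = 23 · 29
226780 = 2^2 · 5 · 17 · 23 · 29, which has 5 distinct prime factors.

5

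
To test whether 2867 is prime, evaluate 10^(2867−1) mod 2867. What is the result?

1696

10^1 ≡ 10 (mod 2867)
10^2 ≡ 10^2 = 100 ≡ 100 (mod 2867)
10^4 ≡ 100^2 = 10000 ≡ 1399 (mod 2867)
10^8 ≡ 1399^2 = 1957201 ≡ 1907 (mod 2867)
10^16 ≡ 1907^2 = 3636649 ≡ 1293 (mod 2867)
10^32 ≡ 1293^2 = 1671849 ≡ 388 (mod 2867)
10^64 ≡ 388^2 = 150544 ≡ 1460 (mod 2867)
10^128 ≡ 1460^2 = 2131600 ≡ 1419 (mod 2867)
10^256 ≡ 1419^2 = 2013561 ≡ 927 (mod 2867)
10^512 ≡ 927^2 = 859329 ≡ 2096 (mod 2867)
10^1024 ≡ 2096^2 = 4393216 ≡ 972 (mod 2867)
10^2048 ≡ 972^2 = 944784 ≡ 1541 (mod 2867)
2866 = 2048 + 512 + 256 + 32 + 16 + 2 in binary powers of 2.
So 10^2866 ≡ 1541 · 2096 · 927 · 388 · 1293 · 100 ≡ 1696 (mod 2867).
Since 1696 ≠ 1, base 10 is a Fermat witness: 2867 is composite.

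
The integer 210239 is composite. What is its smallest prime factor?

210239 is odd.
Digit sum 17, not divisible by 3.
Ends in 9: not divisible by 5.
7: 210239 = 7·30034 + 1
11: 210239 = 11·19112 + 7
13: 210239 = 13·16172 + 3
17: 210239 = 17·12367

17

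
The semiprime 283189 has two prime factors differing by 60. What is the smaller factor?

Since p = q + 60, we have 283189 = q(q + 60), so q² + 60q − 283189 = 0.
Discriminant: 60² + 4·283189 = 3600 + 1132756 = 1136356; √1136356 = 1066.
q = (−60 + 1066)/2 = 503, and p = q + 60 = 563.
Check: 503 · 563 = 283189.

503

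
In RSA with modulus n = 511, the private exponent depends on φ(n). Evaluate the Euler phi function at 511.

Factor: 511 = 7 · 73.
φ(511) = (7−1) · (73−1) = 6 · 72 = 432.

432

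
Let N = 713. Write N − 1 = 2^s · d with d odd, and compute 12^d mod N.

633

713 − 1 = 712 = 2^3 · 89, so d = 89.
12^1 ≡ 12 (mod 713)
12^2 ≡ 12^2 = 144 ≡ 144 (mod 713)
12^4 ≡ 144^2 = 20736 ≡ 59 (mod 713)
12^8 ≡ 59^2 = 3481 ≡ 629 (mod 713)
12^16 ≡ 629^2 = 395641 ≡ 639 (mod 713)
12^32 ≡ 639^2 = 408321 ≡ 485 (mod 713)
12^64 ≡ 485^2 = 235225 ≡ 648 (mod 713)
89 = 64 + 16 + 8 + 1 in binary powers of 2.
So 12^89 ≡ 648 · 639 · 629 · 12 ≡ 633 (mod 713).
Squaring chain: 633 → 696 → 289; never reaches −1, so base 12 is a Miller–Rabin witness that 713 is composite.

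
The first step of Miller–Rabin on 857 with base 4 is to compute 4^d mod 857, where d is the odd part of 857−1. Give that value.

857 − 1 = 856 = 2^3 · 107, so d = 107.
4^1 ≡ 4 (mod 857)
4^2 ≡ 4^2 = 16 ≡ 16 (mod 857)
4^4 ≡ 16^2 = 256 ≡ 256 (mod 857)
4^8 ≡ 256^2 = 65536 ≡ 404 (mod 857)
4^16 ≡ 404^2 = 163216 ≡ 386 (mod 857)
4^32 ≡ 386^2 = 148996 ≡ 735 (mod 857)
4^64 ≡ 735^2 = 540225 ≡ 315 (mod 857)
107 = 64 + 32 + 8 + 2 + 1 in binary powers of 2.
So 4^107 ≡ 315 · 735 · 404 · 16 · 4 ≡ 856 (mod 857).
Since 4^d ≡ 856 (mod 857), base 4 does not prove 857 composite.

856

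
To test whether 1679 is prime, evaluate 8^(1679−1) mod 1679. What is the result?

8^1 ≡ 8 (mod 1679)
8^2 ≡ 8^2 = 64 ≡ 64 (mod 1679)
8^4 ≡ 64^2 = 4096 ≡ 738 (mod 1679)
8^8 ≡ 738^2 = 544644 ≡ 648 (mod 1679)
8^16 ≡ 648^2 = 419904 ≡ 154 (mod 1679)
8^32 ≡ 154^2 = 23716 ≡ 210 (mod 1679)
8^64 ≡ 210^2 = 44100 ≡ 446 (mod 1679)
8^128 ≡ 446^2 = 198916 ≡ 794 (mod 1679)
8^256 ≡ 794^2 = 630436 ≡ 811 (mod 1679)
8^512 ≡ 811^2 = 657721 ≡ 1232 (mod 1679)
8^1024 ≡ 1232^2 = 1517824 ≡ 8 (mod 1679)
1678 = 1024 + 512 + 128 + 8 + 4 + 2 in binary powers of 2.
So 8^1678 ≡ 8 · 1232 · 794 · 648 · 738 · 64 ≡ 519 (mod 1679).
Since 519 ≠ 1, base 8 is a Fermat witness: 1679 is composite.

519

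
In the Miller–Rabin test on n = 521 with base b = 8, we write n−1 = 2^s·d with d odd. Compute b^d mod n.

521 − 1 = 520 = 2^3 · 65, so d = 65.
8^1 ≡ 8 (mod 521)
8^2 ≡ 8^2 = 64 ≡ 64 (mod 521)
8^4 ≡ 64^2 = 4096 ≡ 449 (mod 521)
8^8 ≡ 449^2 = 201601 ≡ 495 (mod 521)
8^16 ≡ 495^2 = 245025 ≡ 155 (mod 521)
8^32 ≡ 155^2 = 24025 ≡ 59 (mod 521)
8^64 ≡ 59^2 = 3481 ≡ 355 (mod 521)
65 = 64 + 1 in binary powers of 2.
So 8^65 ≡ 355 · 8 ≡ 235 (mod 521).
Squaring chain: 235 → 520 → 1; reaches −1, so base 8 does not prove 521 composite.

235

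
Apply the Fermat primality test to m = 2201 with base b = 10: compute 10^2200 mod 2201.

1369

10^1 ≡ 10 (mod 2201)
10^2 ≡ 10^2 = 100 ≡ 100 (mod 2201)
10^4 ≡ 100^2 = 10000 ≡ 1196 (mod 2201)
10^8 ≡ 1196^2 = 1430416 ≡ 1967 (mod 2201)
10^16 ≡ 1967^2 = 3869089 ≡ 1932 (mod 2201)
10^32 ≡ 1932^2 = 3732624 ≡ 1929 (mod 2201)
10^64 ≡ 1929^2 = 3721041 ≡ 1351 (mod 2201)
10^128 ≡ 1351^2 = 1825201 ≡ 572 (mod 2201)
10^256 ≡ 572^2 = 327184 ≡ 1436 (mod 2201)
10^512 ≡ 1436^2 = 2062096 ≡ 1960 (mod 2201)
10^1024 ≡ 1960^2 = 3841600 ≡ 855 (mod 2201)
10^2048 ≡ 855^2 = 731025 ≡ 293 (mod 2201)
2200 = 2048 + 128 + 16 + 8 in binary powers of 2.
So 10^2200 ≡ 293 · 572 · 1932 · 1967 ≡ 1369 (mod 2201).
Since 1369 ≠ 1, base 10 is a Fermat witness: 2201 is composite.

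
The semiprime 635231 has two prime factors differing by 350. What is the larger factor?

991

Since p = q + 350, we have 635231 = q(q + 350), so q² + 350q − 635231 = 0.
Discriminant: 350² + 4·635231 = 122500 + 2540924 = 2663424; √2663424 = 1632.
q = (−350 + 1632)/2 = 641, and p = q + 350 = 991.
Check: 641 · 991 = 635231.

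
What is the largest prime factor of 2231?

2231 = 23 · 97
97 is prime.
So 2231 = 23 · 97; the largest prime factor is 97.

97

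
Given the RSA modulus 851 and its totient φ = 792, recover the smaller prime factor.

φ(n) = (p−1)(q−1) = n − (p+q) + 1, so p + q = 851 − 792 + 1 = 60.
p and q are the roots of t² − 60t + 851 = 0.
Discriminant: 60² − 4·851 = 3600 − 3404 = 196; √196 = 14.
q = (60 − 14)/2 = 23, p = (60 + 14)/2 = 37.
Check: 23 · 37 = 851.

23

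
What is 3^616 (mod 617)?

3^1 ≡ 3 (mod 617)
3^2 ≡ 3^2 = 9 ≡ 9 (mod 617)
3^4 ≡ 9^2 = 81 ≡ 81 (mod 617)
3^8 ≡ 81^2 = 6561 ≡ 391 (mod 617)
3^16 ≡ 391^2 = 152881 ≡ 482 (mod 617)
3^32 ≡ 482^2 = 232324 ≡ 332 (mod 617)
3^64 ≡ 332^2 = 110224 ≡ 398 (mod 617)
3^128 ≡ 398^2 = 158404 ≡ 452 (mod 617)
3^256 ≡ 452^2 = 204304 ≡ 77 (mod 617)
3^512 ≡ 77^2 = 5929 ≡ 376 (mod 617)
616 = 512 + 64 + 32 + 8 in binary powers of 2.
So 3^616 ≡ 376 · 398 · 332 · 391 ≡ 1 (mod 617).
Since the result is 1, base 3 gives no evidence that 617 is composite.

1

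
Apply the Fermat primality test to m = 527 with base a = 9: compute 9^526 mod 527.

9^1 ≡ 9 (mod 527)
9^2 ≡ 9^2 = 81 ≡ 81 (mod 527)
9^4 ≡ 81^2 = 6561 ≡ 237 (mod 527)
9^8 ≡ 237^2 = 56169 ≡ 307 (mod 527)
9^16 ≡ 307^2 = 94249 ≡ 443 (mod 527)
9^32 ≡ 443^2 = 196249 ≡ 205 (mod 527)
9^64 ≡ 205^2 = 42025 ≡ 392 (mod 527)
9^128 ≡ 392^2 = 153664 ≡ 307 (mod 527)
9^256 ≡ 307^2 = 94249 ≡ 443 (mod 527)
9^512 ≡ 443^2 = 196249 ≡ 205 (mod 527)
526 = 512 + 8 + 4 + 2 in binary powers of 2.
So 9^526 ≡ 205 · 307 · 237 · 81 ≡ 412 (mod 527).
Since 412 ≠ 1, base 9 is a Fermat witness: 527 is composite.

412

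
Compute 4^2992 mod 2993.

1205

4^1 ≡ 4 (mod 2993)
4^2 ≡ 4^2 = 16 ≡ 16 (mod 2993)
4^4 ≡ 16^2 = 256 ≡ 256 (mod 2993)
4^8 ≡ 256^2 = 65536 ≡ 2683 (mod 2993)
4^16 ≡ 2683^2 = 7198489 ≡ 324 (mod 2993)
4^32 ≡ 324^2 = 104976 ≡ 221 (mod 2993)
4^64 ≡ 221^2 = 48841 ≡ 953 (mod 2993)
4^128 ≡ 953^2 = 908209 ≡ 1330 (mod 2993)
4^256 ≡ 1330^2 = 1768900 ≡ 37 (mod 2993)
4^512 ≡ 37^2 = 1369 ≡ 1369 (mod 2993)
4^1024 ≡ 1369^2 = 1874161 ≡ 543 (mod 2993)
4^2048 ≡ 543^2 = 294849 ≡ 1535 (mod 2993)
2992 = 2048 + 512 + 256 + 128 + 32 + 16 in binary powers of 2.
So 4^2992 ≡ 1535 · 1369 · 37 · 1330 · 221 · 324 ≡ 1205 (mod 2993).
Since 1205 ≠ 1, base 4 is a Fermat witness: 2993 is composite.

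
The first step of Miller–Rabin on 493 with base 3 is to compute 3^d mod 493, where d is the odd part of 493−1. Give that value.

493 − 1 = 492 = 2^2 · 123, so d = 123.
3^1 ≡ 3 (mod 493)
3^2 ≡ 3^2 = 9 ≡ 9 (mod 493)
3^4 ≡ 9^2 = 81 ≡ 81 (mod 493)
3^8 ≡ 81^2 = 6561 ≡ 152 (mod 493)
3^16 ≡ 152^2 = 23104 ≡ 426 (mod 493)
3^32 ≡ 426^2 = 181476 ≡ 52 (mod 493)
3^64 ≡ 52^2 = 2704 ≡ 239 (mod 493)
123 = 64 + 32 + 16 + 8 + 2 + 1 in binary powers of 2.
So 3^123 ≡ 239 · 52 · 426 · 152 · 9 · 3 ≡ 160 (mod 493).
Squaring chain: 160 → 457; never reaches −1, so base 3 is a Miller–Rabin witness that 493 is composite.

160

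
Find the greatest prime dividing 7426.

7426 = 2 · 3713
3713 = 47 · 79
79 is prime.
So 7426 = 2 · 47 · 79; the largest prime factor is 79.

79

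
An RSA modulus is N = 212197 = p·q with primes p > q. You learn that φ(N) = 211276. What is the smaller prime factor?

443

φ(n) = (p−1)(q−1) = n − (p+q) + 1, so p + q = 212197 − 211276 + 1 = 922.
p and q are the roots of t² − 922t + 212197 = 0.
Discriminant: 922² − 4·212197 = 850084 − 848788 = 1296; √1296 = 36.
q = (922 − 36)/2 = 443, p = (922 + 36)/2 = 479.
Check: 443 · 479 = 212197.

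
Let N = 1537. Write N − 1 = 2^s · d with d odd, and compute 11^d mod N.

1537 − 1 = 1536 = 2^9 · 3, so d = 3.
11^1 ≡ 11 (mod 1537)
11^2 ≡ 11^2 = 121 ≡ 121 (mod 1537)
3 = 2 + 1 in binary powers of 2.
So 11^3 ≡ 121 · 11 ≡ 1331 (mod 1537).
Squaring chain: 1331 → 937 → 342 → 152 → 49 → 864 → 1051 → 1035 → 1473; never reaches −1, so base 11 is a Miller–Rabin witness that 1537 is composite.

1331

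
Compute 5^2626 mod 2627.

928

5^1 ≡ 5 (mod 2627)
5^2 ≡ 5^2 = 25 ≡ 25 (mod 2627)
5^4 ≡ 25^2 = 625 ≡ 625 (mod 2627)
5^8 ≡ 625^2 = 390625 ≡ 1829 (mod 2627)
5^16 ≡ 1829^2 = 3345241 ≡ 1070 (mod 2627)
5^32 ≡ 1070^2 = 1144900 ≡ 2155 (mod 2627)
5^64 ≡ 2155^2 = 4644025 ≡ 2116 (mod 2627)
5^128 ≡ 2116^2 = 4477456 ≡ 1048 (mod 2627)
5^256 ≡ 1048^2 = 1098304 ≡ 218 (mod 2627)
5^512 ≡ 218^2 = 47524 ≡ 238 (mod 2627)
5^1024 ≡ 238^2 = 56644 ≡ 1477 (mod 2627)
5^2048 ≡ 1477^2 = 2181529 ≡ 1119 (mod 2627)
2626 = 2048 + 512 + 64 + 2 in binary powers of 2.
So 5^2626 ≡ 1119 · 238 · 2116 · 25 ≡ 928 (mod 2627).
Since 928 ≠ 1, base 5 is a Fermat witness: 2627 is composite.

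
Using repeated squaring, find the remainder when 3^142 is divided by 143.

42

3^1 ≡ 3 (mod 143)
3^2 ≡ 3^2 = 9 ≡ 9 (mod 143)
3^4 ≡ 9^2 = 81 ≡ 81 (mod 143)
3^8 ≡ 81^2 = 6561 ≡ 126 (mod 143)
3^16 ≡ 126^2 = 15876 ≡ 3 (mod 143)
3^32 ≡ 3^2 = 9 ≡ 9 (mod 143)
3^64 ≡ 9^2 = 81 ≡ 81 (mod 143)
3^128 ≡ 81^2 = 6561 ≡ 126 (mod 143)
142 = 128 + 8 + 4 + 2 in binary powers of 2.
So 3^142 ≡ 126 · 126 · 81 · 9 ≡ 42 (mod 143).
Since 42 ≠ 1, base 3 is a Fermat witness: 143 is composite.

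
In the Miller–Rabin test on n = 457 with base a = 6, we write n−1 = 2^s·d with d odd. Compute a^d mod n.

457 − 1 = 456 = 2^3 · 57, so d = 57.
6^1 ≡ 6 (mod 457)
6^2 ≡ 6^2 = 36 ≡ 36 (mod 457)
6^4 ≡ 36^2 = 1296 ≡ 382 (mod 457)
6^8 ≡ 382^2 = 145924 ≡ 141 (mod 457)
6^16 ≡ 141^2 = 19881 ≡ 230 (mod 457)
6^32 ≡ 230^2 = 52900 ≡ 345 (mod 457)
57 = 32 + 16 + 8 + 1 in binary powers of 2.
So 6^57 ≡ 345 · 230 · 141 · 6 ≡ 456 (mod 457).
Since 6^d ≡ 456 (mod 457), base 6 does not prove 457 composite.

456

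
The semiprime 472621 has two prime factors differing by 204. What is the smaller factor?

593

Since p = q + 204, we have 472621 = q(q + 204), so q² + 204q − 472621 = 0.
Discriminant: 204² + 4·472621 = 41616 + 1890484 = 1932100; √1932100 = 1390.
q = (−204 + 1390)/2 = 593, and p = q + 204 = 797.
Check: 593 · 797 = 472621.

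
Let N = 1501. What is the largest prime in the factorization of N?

79

1501 = 19 · 79
79 is prime.
So 1501 = 19 · 79; the largest prime factor is 79.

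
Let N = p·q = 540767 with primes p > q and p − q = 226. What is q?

Since p = q + 226, we have 540767 = q(q + 226), so q² + 226q − 540767 = 0.
Discriminant: 226² + 4·540767 = 51076 + 2163068 = 2214144; √2214144 = 1488.
q = (−226 + 1488)/2 = 631, and p = q + 226 = 857.
Check: 631 · 857 = 540767.

631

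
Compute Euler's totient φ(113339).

Factor: 113339 = 17 · 59 · 113.
φ(113339) = (17−1) · (59−1) · (113−1) = 16 · 58 · 112 = 103936.

103936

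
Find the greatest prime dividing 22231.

22231 = 11 · 2021
2021 = 43 · 47
47 is prime.
So 22231 = 11 · 43 · 47; the largest prime factor is 47.

47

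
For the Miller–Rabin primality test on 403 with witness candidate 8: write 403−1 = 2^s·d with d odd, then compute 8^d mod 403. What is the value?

8

403 − 1 = 402 = 2^1 · 201, so d = 201.
8^1 ≡ 8 (mod 403)
8^2 ≡ 8^2 = 64 ≡ 64 (mod 403)
8^4 ≡ 64^2 = 4096 ≡ 66 (mod 403)
8^8 ≡ 66^2 = 4356 ≡ 326 (mod 403)
8^16 ≡ 326^2 = 106276 ≡ 287 (mod 403)
8^32 ≡ 287^2 = 82369 ≡ 157 (mod 403)
8^64 ≡ 157^2 = 24649 ≡ 66 (mod 403)
8^128 ≡ 66^2 = 4356 ≡ 326 (mod 403)
201 = 128 + 64 + 8 + 1 in binary powers of 2.
So 8^201 ≡ 326 · 66 · 326 · 8 ≡ 8 (mod 403).
Squaring chain: 8; never reaches −1, so base 8 is a Miller–Rabin witness that 403 is composite.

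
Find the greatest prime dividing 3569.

3569 = 43 · 83
83 is prime.
So 3569 = 43 · 83; the largest prime factor is 83.

83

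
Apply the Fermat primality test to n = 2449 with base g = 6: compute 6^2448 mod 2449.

6^1 ≡ 6 (mod 2449)
6^2 ≡ 6^2 = 36 ≡ 36 (mod 2449)
6^4 ≡ 36^2 = 1296 ≡ 1296 (mod 2449)
6^8 ≡ 1296^2 = 1679616 ≡ 2051 (mod 2449)
6^16 ≡ 2051^2 = 4206601 ≡ 1668 (mod 2449)
6^32 ≡ 1668^2 = 2782224 ≡ 160 (mod 2449)
6^64 ≡ 160^2 = 25600 ≡ 1110 (mod 2449)
6^128 ≡ 1110^2 = 1232100 ≡ 253 (mod 2449)
6^256 ≡ 253^2 = 64009 ≡ 335 (mod 2449)
6^512 ≡ 335^2 = 112225 ≡ 2020 (mod 2449)
6^1024 ≡ 2020^2 = 4080400 ≡ 366 (mod 2449)
6^2048 ≡ 366^2 = 133956 ≡ 1710 (mod 2449)
2448 = 2048 + 256 + 128 + 16 in binary powers of 2.
So 6^2448 ≡ 1710 · 335 · 253 · 1668 ≡ 1365 (mod 2449).
Since 1365 ≠ 1, base 6 is a Fermat witness: 2449 is composite.

1365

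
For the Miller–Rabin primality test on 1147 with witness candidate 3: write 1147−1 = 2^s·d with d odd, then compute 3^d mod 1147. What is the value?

1147 − 1 = 1146 = 2^1 · 573, so d = 573.
3^1 ≡ 3 (mod 1147)
3^2 ≡ 3^2 = 9 ≡ 9 (mod 1147)
3^4 ≡ 9^2 = 81 ≡ 81 (mod 1147)
3^8 ≡ 81^2 = 6561 ≡ 826 (mod 1147)
3^16 ≡ 826^2 = 682276 ≡ 958 (mod 1147)
3^32 ≡ 958^2 = 917764 ≡ 164 (mod 1147)
3^64 ≡ 164^2 = 26896 ≡ 515 (mod 1147)
3^128 ≡ 515^2 = 265225 ≡ 268 (mod 1147)
3^256 ≡ 268^2 = 71824 ≡ 710 (mod 1147)
3^512 ≡ 710^2 = 504100 ≡ 567 (mod 1147)
573 = 512 + 32 + 16 + 8 + 4 + 1 in binary powers of 2.
So 3^573 ≡ 567 · 164 · 958 · 826 · 81 · 3 ≡ 492 (mod 1147).
Squaring chain: 492; never reaches −1, so base 3 is a Miller–Rabin witness that 1147 is composite.

492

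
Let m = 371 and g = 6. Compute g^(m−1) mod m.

6^1 ≡ 6 (mod 371)
6^2 ≡ 6^2 = 36 ≡ 36 (mod 371)
6^4 ≡ 36^2 = 1296 ≡ 183 (mod 371)
6^8 ≡ 183^2 = 33489 ≡ 99 (mod 371)
6^16 ≡ 99^2 = 9801 ≡ 155 (mod 371)
6^32 ≡ 155^2 = 24025 ≡ 281 (mod 371)
6^64 ≡ 281^2 = 78961 ≡ 309 (mod 371)
6^128 ≡ 309^2 = 95481 ≡ 134 (mod 371)
6^256 ≡ 134^2 = 17956 ≡ 148 (mod 371)
370 = 256 + 64 + 32 + 16 + 2 in binary powers of 2.
So 6^370 ≡ 148 · 309 · 281 · 155 · 36 ≡ 281 (mod 371).
Since 281 ≠ 1, base 6 is a Fermat witness: 371 is composite.

281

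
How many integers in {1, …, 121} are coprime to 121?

Factor: 121 = 11^2.
φ(121) = 11^1·(11−1) = 110.

110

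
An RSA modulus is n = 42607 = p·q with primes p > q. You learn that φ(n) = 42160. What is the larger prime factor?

311

φ(n) = (p−1)(q−1) = n − (p+q) + 1, so p + q = 42607 − 42160 + 1 = 448.
p and q are the roots of t² − 448t + 42607 = 0.
Discriminant: 448² − 4·42607 = 200704 − 170428 = 30276; √30276 = 174.
q = (448 − 174)/2 = 137, p = (448 + 174)/2 = 311.
Check: 137 · 311 = 42607.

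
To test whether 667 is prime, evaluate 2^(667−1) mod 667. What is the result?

2^1 ≡ 2 (mod 667)
2^2 ≡ 2^2 = 4 ≡ 4 (mod 667)
2^4 ≡ 4^2 = 16 ≡ 16 (mod 667)
2^8 ≡ 16^2 = 256 ≡ 256 (mod 667)
2^16 ≡ 256^2 = 65536 ≡ 170 (mod 667)
2^32 ≡ 170^2 = 28900 ≡ 219 (mod 667)
2^64 ≡ 219^2 = 47961 ≡ 604 (mod 667)
2^128 ≡ 604^2 = 364816 ≡ 634 (mod 667)
2^256 ≡ 634^2 = 401956 ≡ 422 (mod 667)
2^512 ≡ 422^2 = 178084 ≡ 662 (mod 667)
666 = 512 + 128 + 16 + 8 + 2 in binary powers of 2.
So 2^666 ≡ 662 · 634 · 170 · 256 · 4 ≡ 179 (mod 667).
Since 179 ≠ 1, base 2 is a Fermat witness: 667 is composite.

179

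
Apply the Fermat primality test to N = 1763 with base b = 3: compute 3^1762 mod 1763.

3^1 ≡ 3 (mod 1763)
3^2 ≡ 3^2 = 9 ≡ 9 (mod 1763)
3^4 ≡ 9^2 = 81 ≡ 81 (mod 1763)
3^8 ≡ 81^2 = 6561 ≡ 1272 (mod 1763)
3^16 ≡ 1272^2 = 1617984 ≡ 1313 (mod 1763)
3^32 ≡ 1313^2 = 1723969 ≡ 1518 (mod 1763)
3^64 ≡ 1518^2 = 2304324 ≡ 83 (mod 1763)
3^128 ≡ 83^2 = 6889 ≡ 1600 (mod 1763)
3^256 ≡ 1600^2 = 2560000 ≡ 124 (mod 1763)
3^512 ≡ 124^2 = 15376 ≡ 1272 (mod 1763)
3^1024 ≡ 1272^2 = 1617984 ≡ 1313 (mod 1763)
1762 = 1024 + 512 + 128 + 64 + 32 + 2 in binary powers of 2.
So 3^1762 ≡ 1313 · 1272 · 1600 · 83 · 1518 · 9 ≡ 583 (mod 1763).
Since 583 ≠ 1, base 3 is a Fermat witness: 1763 is composite.

583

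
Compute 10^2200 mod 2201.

10^1 ≡ 10 (mod 2201)
10^2 ≡ 10^2 = 100 ≡ 100 (mod 2201)
10^4 ≡ 100^2 = 10000 ≡ 1196 (mod 2201)
10^8 ≡ 1196^2 = 1430416 ≡ 1967 (mod 2201)
10^16 ≡ 1967^2 = 3869089 ≡ 1932 (mod 2201)
10^32 ≡ 1932^2 = 3732624 ≡ 1929 (mod 2201)
10^64 ≡ 1929^2 = 3721041 ≡ 1351 (mod 2201)
10^128 ≡ 1351^2 = 1825201 ≡ 572 (mod 2201)
10^256 ≡ 572^2 = 327184 ≡ 1436 (mod 2201)
10^512 ≡ 1436^2 = 2062096 ≡ 1960 (mod 2201)
10^1024 ≡ 1960^2 = 3841600 ≡ 855 (mod 2201)
10^2048 ≡ 855^2 = 731025 ≡ 293 (mod 2201)
2200 = 2048 + 128 + 16 + 8 in binary powers of 2.
So 10^2200 ≡ 293 · 572 · 1932 · 1967 ≡ 1369 (mod 2201).
Since 1369 ≠ 1, base 10 is a Fermat witness: 2201 is composite.

1369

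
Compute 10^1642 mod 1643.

10^1 ≡ 10 (mod 1643)
10^2 ≡ 10^2 = 100 ≡ 100 (mod 1643)
10^4 ≡ 100^2 = 10000 ≡ 142 (mod 1643)
10^8 ≡ 142^2 = 20164 ≡ 448 (mod 1643)
10^16 ≡ 448^2 = 200704 ≡ 258 (mod 1643)
10^32 ≡ 258^2 = 66564 ≡ 844 (mod 1643)
10^64 ≡ 844^2 = 712336 ≡ 917 (mod 1643)
10^128 ≡ 917^2 = 840889 ≡ 1316 (mod 1643)
10^256 ≡ 1316^2 = 1731856 ≡ 134 (mod 1643)
10^512 ≡ 134^2 = 17956 ≡ 1526 (mod 1643)
10^1024 ≡ 1526^2 = 2328676 ≡ 545 (mod 1643)
1642 = 1024 + 512 + 64 + 32 + 8 + 2 in binary powers of 2.
So 10^1642 ≡ 545 · 1526 · 917 · 844 · 448 · 100 ≡ 1043 (mod 1643).
Since 1043 ≠ 1, base 10 is a Fermat witness: 1643 is composite.

1043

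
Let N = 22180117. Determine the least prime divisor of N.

22180117 is odd.
Digit sum 22, not divisible by 3.
Ends in 7: not divisible by 5.
7: 22180117 = 7·3168588 + 1
11: 22180117 = 11·2016374 + 3
13: 22180117 = 13·1706162 + 11
17: 22180117 = 17·1304712 + 13
19: 22180117 = 19·1167374 + 11
23: 22180117 = 23·964352 + 21
29: 22180117 = 29·764831 + 18
31: 22180117 = 31·715487 + 20
37: 22180117 = 37·599462 + 23
41: 22180117 = 41·540978 + 19
43: 22180117 = 43·515816 + 29
47: 22180117 = 47·471917 + 18
53: 22180117 = 53·418492 + 41
59: 22180117 = 59·375934 + 11
61: 22180117 = 61·363608 + 29
67: 22180117 = 67·331046 + 35
71: 22180117 = 71·312396 + 1
73: 22180117 = 73·303837 + 16
79: 22180117 = 79·280760 + 77
83: 22180117 = 83·267230 + 27
89: 22180117 = 89·249214 + 71
97: 22180117 = 97·228661

97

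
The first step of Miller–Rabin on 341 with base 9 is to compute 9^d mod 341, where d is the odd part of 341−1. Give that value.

341 − 1 = 340 = 2^2 · 85, so d = 85.
9^1 ≡ 9 (mod 341)
9^2 ≡ 9^2 = 81 ≡ 81 (mod 341)
9^4 ≡ 81^2 = 6561 ≡ 82 (mod 341)
9^8 ≡ 82^2 = 6724 ≡ 245 (mod 341)
9^16 ≡ 245^2 = 60025 ≡ 9 (mod 341)
9^32 ≡ 9^2 = 81 ≡ 81 (mod 341)
9^64 ≡ 81^2 = 6561 ≡ 82 (mod 341)
85 = 64 + 16 + 4 + 1 in binary powers of 2.
So 9^85 ≡ 82 · 9 · 82 · 9 ≡ 67 (mod 341).
Squaring chain: 67 → 56; never reaches −1, so base 9 is a Miller–Rabin witness that 341 is composite.

67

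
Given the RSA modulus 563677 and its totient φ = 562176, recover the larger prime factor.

φ(n) = (p−1)(q−1) = n − (p+q) + 1, so p + q = 563677 − 562176 + 1 = 1502.
p and q are the roots of t² − 1502t + 563677 = 0.
Discriminant: 1502² − 4·563677 = 2256004 − 2254708 = 1296; √1296 = 36.
q = (1502 − 36)/2 = 733, p = (1502 + 36)/2 = 769.
Check: 733 · 769 = 563677.

769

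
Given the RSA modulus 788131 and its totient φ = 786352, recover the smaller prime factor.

827

φ(n) = (p−1)(q−1) = n − (p+q) + 1, so p + q = 788131 − 786352 + 1 = 1780.
p and q are the roots of t² − 1780t + 788131 = 0.
Discriminant: 1780² − 4·788131 = 3168400 − 3152524 = 15876; √15876 = 126.
q = (1780 − 126)/2 = 827, p = (1780 + 126)/2 = 953.
Check: 827 · 953 = 788131.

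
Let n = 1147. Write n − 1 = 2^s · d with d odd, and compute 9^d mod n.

47

1147 − 1 = 1146 = 2^1 · 573, so d = 573.
9^1 ≡ 9 (mod 1147)
9^2 ≡ 9^2 = 81 ≡ 81 (mod 1147)
9^4 ≡ 81^2 = 6561 ≡ 826 (mod 1147)
9^8 ≡ 826^2 = 682276 ≡ 958 (mod 1147)
9^16 ≡ 958^2 = 917764 ≡ 164 (mod 1147)
9^32 ≡ 164^2 = 26896 ≡ 515 (mod 1147)
9^64 ≡ 515^2 = 265225 ≡ 268 (mod 1147)
9^128 ≡ 268^2 = 71824 ≡ 710 (mod 1147)
9^256 ≡ 710^2 = 504100 ≡ 567 (mod 1147)
9^512 ≡ 567^2 = 321489 ≡ 329 (mod 1147)
573 = 512 + 32 + 16 + 8 + 4 + 1 in binary powers of 2.
So 9^573 ≡ 329 · 515 · 164 · 958 · 826 · 9 ≡ 47 (mod 1147).
Squaring chain: 47; never reaches −1, so base 9 is a Miller–Rabin witness that 1147 is composite.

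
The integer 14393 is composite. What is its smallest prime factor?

37

14393 is odd.
Digit sum 20, not divisible by 3.
Ends in 3: not divisible by 5.
7: 14393 = 7·2056 + 1
11: 14393 = 11·1308 + 5
13: 14393 = 13·1107 + 2
17: 14393 = 17·846 + 11
19: 14393 = 19·757 + 10
23: 14393 = 23·625 + 18
29: 14393 = 29·496 + 9
31: 14393 = 31·464 + 9
37: 14393 = 37·389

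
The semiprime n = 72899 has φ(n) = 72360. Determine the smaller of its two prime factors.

φ(n) = (p−1)(q−1) = n − (p+q) + 1, so p + q = 72899 − 72360 + 1 = 540.
p and q are the roots of t² − 540t + 72899 = 0.
Discriminant: 540² − 4·72899 = 291600 − 291596 = 4; √4 = 2.
q = (540 − 2)/2 = 269, p = (540 + 2)/2 = 271.
Check: 269 · 271 = 72899.

269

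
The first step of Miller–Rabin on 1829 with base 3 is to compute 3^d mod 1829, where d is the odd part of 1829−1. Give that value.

1829 − 1 = 1828 = 2^2 · 457, so d = 457.
3^1 ≡ 3 (mod 1829)
3^2 ≡ 3^2 = 9 ≡ 9 (mod 1829)
3^4 ≡ 9^2 = 81 ≡ 81 (mod 1829)
3^8 ≡ 81^2 = 6561 ≡ 1074 (mod 1829)
3^16 ≡ 1074^2 = 1153476 ≡ 1206 (mod 1829)
3^32 ≡ 1206^2 = 1454436 ≡ 381 (mod 1829)
3^64 ≡ 381^2 = 145161 ≡ 670 (mod 1829)
3^128 ≡ 670^2 = 448900 ≡ 795 (mod 1829)
3^256 ≡ 795^2 = 632025 ≡ 1020 (mod 1829)
457 = 256 + 128 + 64 + 8 + 1 in binary powers of 2.
So 3^457 ≡ 1020 · 795 · 670 · 1074 · 3 ≡ 1195 (mod 1829).
Squaring chain: 1195 → 1405; never reaches −1, so base 3 is a Miller–Rabin witness that 1829 is composite.

1195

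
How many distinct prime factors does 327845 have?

5

327845 = 5 · 65569
65569 = 7 · 9367
9367 = 17 · 551
551 = 19 · 29
327845 = 5 · 7 · 17 · 19 · 29, which has 5 distinct prime factors.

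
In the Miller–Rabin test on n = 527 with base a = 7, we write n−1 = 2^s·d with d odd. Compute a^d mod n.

165

527 − 1 = 526 = 2^1 · 263, so d = 263.
7^1 ≡ 7 (mod 527)
7^2 ≡ 7^2 = 49 ≡ 49 (mod 527)
7^4 ≡ 49^2 = 2401 ≡ 293 (mod 527)
7^8 ≡ 293^2 = 85849 ≡ 475 (mod 527)
7^16 ≡ 475^2 = 225625 ≡ 69 (mod 527)
7^32 ≡ 69^2 = 4761 ≡ 18 (mod 527)
7^64 ≡ 18^2 = 324 ≡ 324 (mod 527)
7^128 ≡ 324^2 = 104976 ≡ 103 (mod 527)
7^256 ≡ 103^2 = 10609 ≡ 69 (mod 527)
263 = 256 + 4 + 2 + 1 in binary powers of 2.
So 7^263 ≡ 69 · 293 · 49 · 7 ≡ 165 (mod 527).
Squaring chain: 165; never reaches −1, so base 7 is a Miller–Rabin witness that 527 is composite.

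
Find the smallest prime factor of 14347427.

14347427 is odd.
Digit sum 32, not divisible by 3.
Ends in 7: not divisible by 5.
7: 14347427 = 7·2049632 + 3
11: 14347427 = 11·1304311 + 6
13: 14347427 = 13·1103648 + 3
17: 14347427 = 17·843966 + 5
19: 14347427 = 19·755127 + 14
23: 14347427 = 23·623801 + 4
29: 14347427 = 29·494738 + 25
31: 14347427 = 31·462820 + 7
37: 14347427 = 37·387768 + 11
41: 14347427 = 41·349937 + 10
43: 14347427 = 43·333661 + 4
47: 14347427 = 47·305264 + 19
53: 14347427 = 53·270706 + 9
59: 14347427 = 59·243176 + 43
61: 14347427 = 61·235203 + 44
67: 14347427 = 67·214140 + 47
71: 14347427 = 71·202076 + 31
73: 14347427 = 73·196540 + 7
79: 14347427 = 79·181613

79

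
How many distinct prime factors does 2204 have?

2204 = 2^2 · 551
551 = 19 · 29
2204 = 2^2 · 19 · 29, which has 3 distinct prime factors.

3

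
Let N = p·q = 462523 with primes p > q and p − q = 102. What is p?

Since p = q + 102, we have 462523 = q(q + 102), so q² + 102q − 462523 = 0.
Discriminant: 102² + 4·462523 = 10404 + 1850092 = 1860496; √1860496 = 1364.
q = (−102 + 1364)/2 = 631, and p = q + 102 = 733.
Check: 631 · 733 = 462523.

733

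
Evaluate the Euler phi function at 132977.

Factor: 132977 = 13 · 53 · 193.
φ(132977) = (13−1) · (53−1) · (193−1) = 12 · 52 · 192 = 119808.

119808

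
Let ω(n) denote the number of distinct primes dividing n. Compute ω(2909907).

6

2909907 = 3^2 · 323323
323323 = 7 · 46189
46189 = 11 · 4199
4199 = 13 · 323
323 = 17 · 19
2909907 = 3^2 · 7 · 11 · 13 · 17 · 19, which has 6 distinct prime factors.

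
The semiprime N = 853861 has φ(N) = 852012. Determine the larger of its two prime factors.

967

φ(n) = (p−1)(q−1) = n − (p+q) + 1, so p + q = 853861 − 852012 + 1 = 1850.
p and q are the roots of t² − 1850t + 853861 = 0.
Discriminant: 1850² − 4·853861 = 3422500 − 3415444 = 7056; √7056 = 84.
q = (1850 − 84)/2 = 883, p = (1850 + 84)/2 = 967.
Check: 883 · 967 = 853861.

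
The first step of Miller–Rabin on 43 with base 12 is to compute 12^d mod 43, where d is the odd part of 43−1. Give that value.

42

43 − 1 = 42 = 2^1 · 21, so d = 21.
12^1 ≡ 12 (mod 43)
12^2 ≡ 12^2 = 144 ≡ 15 (mod 43)
12^4 ≡ 15^2 = 225 ≡ 10 (mod 43)
12^8 ≡ 10^2 = 100 ≡ 14 (mod 43)
12^16 ≡ 14^2 = 196 ≡ 24 (mod 43)
21 = 16 + 4 + 1 in binary powers of 2.
So 12^21 ≡ 24 · 10 · 12 ≡ 42 (mod 43).
Since 12^d ≡ 42 (mod 43), base 12 does not prove 43 composite.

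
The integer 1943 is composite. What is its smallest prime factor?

1943 is odd.
Digit sum 17, not divisible by 3.
Ends in 3: not divisible by 5.
7: 1943 = 7·277 + 4
11: 1943 = 11·176 + 7
13: 1943 = 13·149 + 6
17: 1943 = 17·114 + 5
19: 1943 = 19·102 + 5
23: 1943 = 23·84 + 11
29: 1943 = 29·67

29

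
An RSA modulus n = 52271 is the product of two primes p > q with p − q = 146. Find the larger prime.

313

Since p = q + 146, we have 52271 = q(q + 146), so q² + 146q − 52271 = 0.
Discriminant: 146² + 4·52271 = 21316 + 209084 = 230400; √230400 = 480.
q = (−146 + 480)/2 = 167, and p = q + 146 = 313.
Check: 167 · 313 = 52271.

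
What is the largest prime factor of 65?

65 = 5 · 13
13 is prime.
So 65 = 5 · 13; the largest prime factor is 13.

13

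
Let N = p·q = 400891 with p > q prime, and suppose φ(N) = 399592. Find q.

503

φ(n) = (p−1)(q−1) = n − (p+q) + 1, so p + q = 400891 − 399592 + 1 = 1300.
p and q are the roots of t² − 1300t + 400891 = 0.
Discriminant: 1300² − 4·400891 = 1690000 − 1603564 = 86436; √86436 = 294.
q = (1300 − 294)/2 = 503, p = (1300 + 294)/2 = 797.
Check: 503 · 797 = 400891.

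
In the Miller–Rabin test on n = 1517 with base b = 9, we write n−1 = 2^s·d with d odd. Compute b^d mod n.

934

1517 − 1 = 1516 = 2^2 · 379, so d = 379.
9^1 ≡ 9 (mod 1517)
9^2 ≡ 9^2 = 81 ≡ 81 (mod 1517)
9^4 ≡ 81^2 = 6561 ≡ 493 (mod 1517)
9^8 ≡ 493^2 = 243049 ≡ 329 (mod 1517)
9^16 ≡ 329^2 = 108241 ≡ 534 (mod 1517)
9^32 ≡ 534^2 = 285156 ≡ 1477 (mod 1517)
9^64 ≡ 1477^2 = 2181529 ≡ 83 (mod 1517)
9^128 ≡ 83^2 = 6889 ≡ 821 (mod 1517)
9^256 ≡ 821^2 = 674041 ≡ 493 (mod 1517)
379 = 256 + 64 + 32 + 16 + 8 + 2 + 1 in binary powers of 2.
So 9^379 ≡ 493 · 83 · 1477 · 534 · 329 · 81 · 9 ≡ 934 (mod 1517).
Squaring chain: 934 → 81; never reaches −1, so base 9 is a Miller–Rabin witness that 1517 is composite.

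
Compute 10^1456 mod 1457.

754

10^1 ≡ 10 (mod 1457)
10^2 ≡ 10^2 = 100 ≡ 100 (mod 1457)
10^4 ≡ 100^2 = 10000 ≡ 1258 (mod 1457)
10^8 ≡ 1258^2 = 1582564 ≡ 262 (mod 1457)
10^16 ≡ 262^2 = 68644 ≡ 165 (mod 1457)
10^32 ≡ 165^2 = 27225 ≡ 999 (mod 1457)
10^64 ≡ 999^2 = 998001 ≡ 1413 (mod 1457)
10^128 ≡ 1413^2 = 1996569 ≡ 479 (mod 1457)
10^256 ≡ 479^2 = 229441 ≡ 692 (mod 1457)
10^512 ≡ 692^2 = 478864 ≡ 968 (mod 1457)
10^1024 ≡ 968^2 = 937024 ≡ 173 (mod 1457)
1456 = 1024 + 256 + 128 + 32 + 16 in binary powers of 2.
So 10^1456 ≡ 173 · 692 · 479 · 999 · 165 ≡ 754 (mod 1457).
Since 754 ≠ 1, base 10 is a Fermat witness: 1457 is composite.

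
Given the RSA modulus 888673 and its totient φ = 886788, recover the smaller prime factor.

φ(n) = (p−1)(q−1) = n − (p+q) + 1, so p + q = 888673 − 886788 + 1 = 1886.
p and q are the roots of t² − 1886t + 888673 = 0.
Discriminant: 1886² − 4·888673 = 3556996 − 3554692 = 2304; √2304 = 48.
q = (1886 − 48)/2 = 919, p = (1886 + 48)/2 = 967.
Check: 919 · 967 = 888673.

919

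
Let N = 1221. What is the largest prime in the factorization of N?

1221 = 3 · 407
407 = 11 · 37
37 is prime.
So 1221 = 3 · 11 · 37; the largest prime factor is 37.

37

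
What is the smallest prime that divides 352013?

19

352013 is odd.
Digit sum 14, not divisible by 3.
Ends in 3: not divisible by 5.
7: 352013 = 7·50287 + 4
11: 352013 = 11·32001 + 2
13: 352013 = 13·27077 + 12
17: 352013 = 17·20706 + 11
19: 352013 = 19·18527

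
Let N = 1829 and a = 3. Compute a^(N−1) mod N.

3^1 ≡ 3 (mod 1829)
3^2 ≡ 3^2 = 9 ≡ 9 (mod 1829)
3^4 ≡ 9^2 = 81 ≡ 81 (mod 1829)
3^8 ≡ 81^2 = 6561 ≡ 1074 (mod 1829)
3^16 ≡ 1074^2 = 1153476 ≡ 1206 (mod 1829)
3^32 ≡ 1206^2 = 1454436 ≡ 381 (mod 1829)
3^64 ≡ 381^2 = 145161 ≡ 670 (mod 1829)
3^128 ≡ 670^2 = 448900 ≡ 795 (mod 1829)
3^256 ≡ 795^2 = 632025 ≡ 1020 (mod 1829)
3^512 ≡ 1020^2 = 1040400 ≡ 1528 (mod 1829)
3^1024 ≡ 1528^2 = 2334784 ≡ 980 (mod 1829)
1828 = 1024 + 512 + 256 + 32 + 4 in binary powers of 2.
So 3^1828 ≡ 980 · 1528 · 1020 · 381 · 81 ≡ 534 (mod 1829).
Since 534 ≠ 1, base 3 is a Fermat witness: 1829 is composite.

534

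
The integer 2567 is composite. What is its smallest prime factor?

17

2567 is odd.
Digit sum 20, not divisible by 3.
Ends in 7: not divisible by 5.
7: 2567 = 7·366 + 5
11: 2567 = 11·233 + 4
13: 2567 = 13·197 + 6
17: 2567 = 17·151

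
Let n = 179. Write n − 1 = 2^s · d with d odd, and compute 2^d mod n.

179 − 1 = 178 = 2^1 · 89, so d = 89.
2^1 ≡ 2 (mod 179)
2^2 ≡ 2^2 = 4 ≡ 4 (mod 179)
2^4 ≡ 4^2 = 16 ≡ 16 (mod 179)
2^8 ≡ 16^2 = 256 ≡ 77 (mod 179)
2^16 ≡ 77^2 = 5929 ≡ 22 (mod 179)
2^32 ≡ 22^2 = 484 ≡ 126 (mod 179)
2^64 ≡ 126^2 = 15876 ≡ 124 (mod 179)
89 = 64 + 16 + 8 + 1 in binary powers of 2.
So 2^89 ≡ 124 · 22 · 77 · 2 ≡ 178 (mod 179).
Since 2^d ≡ 178 (mod 179), base 2 does not prove 179 composite.

178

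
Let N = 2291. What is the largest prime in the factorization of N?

2291 = 29 · 79
79 is prime.
So 2291 = 29 · 79; the largest prime factor is 79.

79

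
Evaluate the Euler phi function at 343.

Factor: 343 = 7^3.
φ(343) = 7^2·(7−1) = 294.

294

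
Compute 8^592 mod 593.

8^1 ≡ 8 (mod 593)
8^2 ≡ 8^2 = 64 ≡ 64 (mod 593)
8^4 ≡ 64^2 = 4096 ≡ 538 (mod 593)
8^8 ≡ 538^2 = 289444 ≡ 60 (mod 593)
8^16 ≡ 60^2 = 3600 ≡ 42 (mod 593)
8^32 ≡ 42^2 = 1764 ≡ 578 (mod 593)
8^64 ≡ 578^2 = 334084 ≡ 225 (mod 593)
8^128 ≡ 225^2 = 50625 ≡ 220 (mod 593)
8^256 ≡ 220^2 = 48400 ≡ 367 (mod 593)
8^512 ≡ 367^2 = 134689 ≡ 78 (mod 593)
592 = 512 + 64 + 16 in binary powers of 2.
So 8^592 ≡ 78 · 225 · 42 ≡ 1 (mod 593).
Since the result is 1, base 8 gives no evidence that 593 is composite.

1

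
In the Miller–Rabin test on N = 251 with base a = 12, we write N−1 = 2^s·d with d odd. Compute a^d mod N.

251 − 1 = 250 = 2^1 · 125, so d = 125.
12^1 ≡ 12 (mod 251)
12^2 ≡ 12^2 = 144 ≡ 144 (mod 251)
12^4 ≡ 144^2 = 20736 ≡ 154 (mod 251)
12^8 ≡ 154^2 = 23716 ≡ 122 (mod 251)
12^16 ≡ 122^2 = 14884 ≡ 75 (mod 251)
12^32 ≡ 75^2 = 5625 ≡ 103 (mod 251)
12^64 ≡ 103^2 = 10609 ≡ 67 (mod 251)
125 = 64 + 32 + 16 + 8 + 4 + 1 in binary powers of 2.
So 12^125 ≡ 67 · 103 · 75 · 122 · 154 · 12 ≡ 1 (mod 251).
Since 12^d ≡ 1 (mod 251), base 12 does not prove 251 composite.

1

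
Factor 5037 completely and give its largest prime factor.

5037 = 3 · 1679
1679 = 23 · 73
73 is prime.
So 5037 = 3 · 23 · 73; the largest prime factor is 73.

73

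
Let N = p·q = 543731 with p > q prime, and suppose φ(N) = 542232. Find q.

613

φ(n) = (p−1)(q−1) = n − (p+q) + 1, so p + q = 543731 − 542232 + 1 = 1500.
p and q are the roots of t² − 1500t + 543731 = 0.
Discriminant: 1500² − 4·543731 = 2250000 − 2174924 = 75076; √75076 = 274.
q = (1500 − 274)/2 = 613, p = (1500 + 274)/2 = 887.
Check: 613 · 887 = 543731.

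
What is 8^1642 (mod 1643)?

250

8^1 ≡ 8 (mod 1643)
8^2 ≡ 8^2 = 64 ≡ 64 (mod 1643)
8^4 ≡ 64^2 = 4096 ≡ 810 (mod 1643)
8^8 ≡ 810^2 = 656100 ≡ 543 (mod 1643)
8^16 ≡ 543^2 = 294849 ≡ 752 (mod 1643)
8^32 ≡ 752^2 = 565504 ≡ 312 (mod 1643)
8^64 ≡ 312^2 = 97344 ≡ 407 (mod 1643)
8^128 ≡ 407^2 = 165649 ≡ 1349 (mod 1643)
8^256 ≡ 1349^2 = 1819801 ≡ 1000 (mod 1643)
8^512 ≡ 1000^2 = 1000000 ≡ 1056 (mod 1643)
8^1024 ≡ 1056^2 = 1115136 ≡ 1182 (mod 1643)
1642 = 1024 + 512 + 64 + 32 + 8 + 2 in binary powers of 2.
So 8^1642 ≡ 1182 · 1056 · 407 · 312 · 543 · 64 ≡ 250 (mod 1643).
Since 250 ≠ 1, base 8 is a Fermat witness: 1643 is composite.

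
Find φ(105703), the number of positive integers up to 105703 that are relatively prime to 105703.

Factor: 105703 = 13 · 47 · 173.
φ(105703) = (13−1) · (47−1) · (173−1) = 12 · 46 · 172 = 94944.

94944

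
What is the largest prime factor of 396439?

97

396439 = 61 · 6499
6499 = 67 · 97
97 is prime.
So 396439 = 61 · 67 · 97; the largest prime factor is 97.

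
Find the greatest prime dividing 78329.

78329 = 29 · 2701
2701 = 37 · 73
73 is prime.
So 78329 = 29 · 37 · 73; the largest prime factor is 73.

73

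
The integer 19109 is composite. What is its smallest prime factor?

19109 is odd.
Digit sum 20, not divisible by 3.
Ends in 9: not divisible by 5.
7: 19109 = 7·2729 + 6
11: 19109 = 11·1737 + 2
13: 19109 = 13·1469 + 12
17: 19109 = 17·1124 + 1
19: 19109 = 19·1005 + 14
23: 19109 = 23·830 + 19
29: 19109 = 29·658 + 27
31: 19109 = 31·616 + 13
37: 19109 = 37·516 + 17
41: 19109 = 41·466 + 3
43: 19109 = 43·444 + 17
47: 19109 = 47·406 + 27
53: 19109 = 53·360 + 29
59: 19109 = 59·323 + 52
61: 19109 = 61·313 + 16
67: 19109 = 67·285 + 14
71: 19109 = 71·269 + 10
73: 19109 = 73·261 + 56
79: 19109 = 79·241 + 70
83: 19109 = 83·230 + 19
89: 19109 = 89·214 + 63
97: 19109 = 97·197

97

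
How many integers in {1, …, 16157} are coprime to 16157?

Factor: 16157 = 107 · 151.
φ(16157) = (107−1) · (151−1) = 106 · 150 = 15900.

15900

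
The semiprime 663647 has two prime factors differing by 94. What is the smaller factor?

Since p = q + 94, we have 663647 = q(q + 94), so q² + 94q − 663647 = 0.
Discriminant: 94² + 4·663647 = 8836 + 2654588 = 2663424; √2663424 = 1632.
q = (−94 + 1632)/2 = 769, and p = q + 94 = 863.
Check: 769 · 863 = 663647.

769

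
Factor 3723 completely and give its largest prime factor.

3723 = 3 · 1241
1241 = 17 · 73
73 is prime.
So 3723 = 3 · 17 · 73; the largest prime factor is 73.

73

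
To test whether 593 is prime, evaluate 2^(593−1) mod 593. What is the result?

1

2^1 ≡ 2 (mod 593)
2^2 ≡ 2^2 = 4 ≡ 4 (mod 593)
2^4 ≡ 4^2 = 16 ≡ 16 (mod 593)
2^8 ≡ 16^2 = 256 ≡ 256 (mod 593)
2^16 ≡ 256^2 = 65536 ≡ 306 (mod 593)
2^32 ≡ 306^2 = 93636 ≡ 535 (mod 593)
2^64 ≡ 535^2 = 286225 ≡ 399 (mod 593)
2^128 ≡ 399^2 = 159201 ≡ 277 (mod 593)
2^256 ≡ 277^2 = 76729 ≡ 232 (mod 593)
2^512 ≡ 232^2 = 53824 ≡ 454 (mod 593)
592 = 512 + 64 + 16 in binary powers of 2.
So 2^592 ≡ 454 · 399 · 306 ≡ 1 (mod 593).
Since the result is 1, base 2 gives no evidence that 593 is composite.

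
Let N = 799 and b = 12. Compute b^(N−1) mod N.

780

12^1 ≡ 12 (mod 799)
12^2 ≡ 12^2 = 144 ≡ 144 (mod 799)
12^4 ≡ 144^2 = 20736 ≡ 761 (mod 799)
12^8 ≡ 761^2 = 579121 ≡ 645 (mod 799)
12^16 ≡ 645^2 = 416025 ≡ 545 (mod 799)
12^32 ≡ 545^2 = 297025 ≡ 596 (mod 799)
12^64 ≡ 596^2 = 355216 ≡ 460 (mod 799)
12^128 ≡ 460^2 = 211600 ≡ 664 (mod 799)
12^256 ≡ 664^2 = 440896 ≡ 647 (mod 799)
12^512 ≡ 647^2 = 418609 ≡ 732 (mod 799)
798 = 512 + 256 + 16 + 8 + 4 + 2 in binary powers of 2.
So 12^798 ≡ 732 · 647 · 545 · 645 · 761 · 144 ≡ 780 (mod 799).
Since 780 ≠ 1, base 12 is a Fermat witness: 799 is composite.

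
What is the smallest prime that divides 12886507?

47

12886507 is odd.
Digit sum 37, not divisible by 3.
Ends in 7: not divisible by 5.
7: 12886507 = 7·1840929 + 4
11: 12886507 = 11·1171500 + 7
13: 12886507 = 13·991269 + 10
17: 12886507 = 17·758029 + 14
19: 12886507 = 19·678237 + 4
23: 12886507 = 23·560282 + 21
29: 12886507 = 29·444362 + 9
31: 12886507 = 31·415693 + 24
37: 12886507 = 37·348283 + 36
41: 12886507 = 41·314305 + 2
43: 12886507 = 43·299686 + 9
47: 12886507 = 47·274181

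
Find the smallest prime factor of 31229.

11

31229 is odd.
Digit sum 17, not divisible by 3.
Ends in 9: not divisible by 5.
7: 31229 = 7·4461 + 2
11: 31229 = 11·2839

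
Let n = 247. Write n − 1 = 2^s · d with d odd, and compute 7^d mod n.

96

247 − 1 = 246 = 2^1 · 123, so d = 123.
7^1 ≡ 7 (mod 247)
7^2 ≡ 7^2 = 49 ≡ 49 (mod 247)
7^4 ≡ 49^2 = 2401 ≡ 178 (mod 247)
7^8 ≡ 178^2 = 31684 ≡ 68 (mod 247)
7^16 ≡ 68^2 = 4624 ≡ 178 (mod 247)
7^32 ≡ 178^2 = 31684 ≡ 68 (mod 247)
7^64 ≡ 68^2 = 4624 ≡ 178 (mod 247)
123 = 64 + 32 + 16 + 8 + 2 + 1 in binary powers of 2.
So 7^123 ≡ 178 · 68 · 178 · 68 · 49 · 7 ≡ 96 (mod 247).
Squaring chain: 96; never reaches −1, so base 7 is a Miller–Rabin witness that 247 is composite.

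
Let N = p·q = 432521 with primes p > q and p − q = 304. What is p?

827

Since p = q + 304, we have 432521 = q(q + 304), so q² + 304q − 432521 = 0.
Discriminant: 304² + 4·432521 = 92416 + 1730084 = 1822500; √1822500 = 1350.
q = (−304 + 1350)/2 = 523, and p = q + 304 = 827.
Check: 523 · 827 = 432521.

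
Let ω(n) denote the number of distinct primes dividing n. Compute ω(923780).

6

923780 = 2^2 · 230945
230945 = 5 · 46189
46189 = 11 · 4199
4199 = 13 · 323
323 = 17 · 19
923780 = 2^2 · 5 · 11 · 13 · 17 · 19, which has 6 distinct prime factors.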